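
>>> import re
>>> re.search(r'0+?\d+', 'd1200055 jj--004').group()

'00055'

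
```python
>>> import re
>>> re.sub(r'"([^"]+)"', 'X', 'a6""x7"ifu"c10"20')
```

'a6"XifuX20'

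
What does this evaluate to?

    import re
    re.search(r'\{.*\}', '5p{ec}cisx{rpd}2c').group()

'{ec}cisx{rpd}'

The match spans [2:15] → '{ec}cisx{rpd}'.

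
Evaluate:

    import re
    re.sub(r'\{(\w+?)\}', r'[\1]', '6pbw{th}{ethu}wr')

Matches: at [4:8] → '{th}'; at [8:14] → '{ethu}'.
`\1` in the replacement pulls in group 1's text for each match.

'6pbw[th][ethu]wr'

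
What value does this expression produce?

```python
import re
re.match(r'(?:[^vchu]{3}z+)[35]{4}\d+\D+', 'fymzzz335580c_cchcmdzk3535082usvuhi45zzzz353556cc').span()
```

(0, 22)

`match` is anchored at position 0; if the pattern doesn't fit there, it returns None.
The match spans [0:22] → 'fymzzz335580c_cchcmdzk'.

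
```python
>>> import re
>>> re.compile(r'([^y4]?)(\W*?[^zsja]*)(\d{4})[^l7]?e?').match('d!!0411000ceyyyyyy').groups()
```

('d', '!!041', '1000')

The match spans [0:12] → 'd!!0411000ce'.
Captured: group 1 = 'd', group 2 = '!!041', group 3 = '1000'.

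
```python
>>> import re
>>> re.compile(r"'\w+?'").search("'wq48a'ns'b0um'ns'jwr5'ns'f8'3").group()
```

The match spans [0:7] → "'wq48a'".

"'wq48a'"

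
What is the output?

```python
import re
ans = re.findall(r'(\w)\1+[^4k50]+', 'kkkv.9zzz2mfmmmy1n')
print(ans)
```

['k']

The backreference `\1` re-matches whatever the first group consumed, character for character.
Scanning left to right: at [0:18] match 'kkkv.9zzz2mfmmmy1n', group 1 = 'k'.
One capturing group, so `findall` returns just the captured substring from the one match — 1 in all.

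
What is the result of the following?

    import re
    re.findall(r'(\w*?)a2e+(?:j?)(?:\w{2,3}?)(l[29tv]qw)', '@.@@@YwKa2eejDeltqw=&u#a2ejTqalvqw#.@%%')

With 2 capturing groups, `findall` returns a 2-tuple per match.

[('YwK', 'ltqw'), ('', 'lvqw')]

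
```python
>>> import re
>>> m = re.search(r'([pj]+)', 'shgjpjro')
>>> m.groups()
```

('jpj',)

This matches one or more of one of [pj] (captured).
`re.search` scans for the first position where the pattern succeeds.
The match spans [3:6] → 'jpj'.
Captured: group 1 = 'jpj'.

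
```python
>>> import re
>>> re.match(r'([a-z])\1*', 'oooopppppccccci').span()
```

(0, 4)

`\1` is not a pattern — it's the concrete string captured by group 1, re-applied verbatim.
`re.match` won't scan ahead — the pattern has to work from the very first character.
The match spans [0:4] → 'oooo'.
Captured: group 1 = 'o'.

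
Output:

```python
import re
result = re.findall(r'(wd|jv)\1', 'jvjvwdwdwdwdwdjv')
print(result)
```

['jv', 'wd', 'wd']

`\1` has to match the exact text group 1 already captured.
Scanning left to right: at [0:4] match 'jvjv', group 1 = 'jv'; at [4:8] match 'wdwd', group 1 = 'wd'; at [8:12] match 'wdwd', group 1 = 'wd'.
One capturing group, so `findall` returns just the captured substring from each match — 3 in all.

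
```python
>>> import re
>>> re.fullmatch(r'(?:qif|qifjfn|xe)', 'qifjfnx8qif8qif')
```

None

`re.fullmatch` requires the pattern to consume the entire string.
Here there's no way to consume every character, so the call returns None.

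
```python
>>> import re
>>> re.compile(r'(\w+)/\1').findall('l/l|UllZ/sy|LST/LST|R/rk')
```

`\1` is not a pattern — it's the concrete string captured by group 1, re-applied verbatim.
With a single group, `findall` returns only what that group captured — 2 items.

['l', 'LST']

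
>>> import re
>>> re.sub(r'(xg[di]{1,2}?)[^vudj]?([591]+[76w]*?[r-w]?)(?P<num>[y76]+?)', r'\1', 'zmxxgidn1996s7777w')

Pattern: the literal 'xg', then 1 to 2 of one of [di] (lazy) (captured); then optionally any character except [vudj]; then one or more of one of [591], then zero or more of one of [76w] (lazy), then optionally a character in [r-w] (captured); then one or more of one of [y76] (lazy) (captured as 'num').
Lazy quantifiers expand one character at a time until the remainder of the pattern can match.
Matches: at [3:12] → 'xgidn1996'.
The replacement refers to a captured group, so each match is rewritten using its own captured text.

'zmxxgids7777w'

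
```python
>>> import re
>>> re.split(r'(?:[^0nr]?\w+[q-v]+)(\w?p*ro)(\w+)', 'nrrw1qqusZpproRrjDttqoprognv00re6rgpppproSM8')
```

This matches optionally any character except [0nr], then one or more of a word character, then one or more of a character in [q-v] (non-capturing group); then optionally a word character, then zero or more of the literal 'p', then the literal 'ro' (captured); then one or more of a word character (captured).
Matches to split on: at [0:44] → 'nrrw1qqusZpproRrjDttqoprognv00re6rgpppproSM8'.
Because the pattern has a capturing group, `split` also inserts each captured text between the pieces.

['', 'gppppro', 'SM8', '']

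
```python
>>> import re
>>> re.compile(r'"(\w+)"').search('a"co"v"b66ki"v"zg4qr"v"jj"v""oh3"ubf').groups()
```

('co',)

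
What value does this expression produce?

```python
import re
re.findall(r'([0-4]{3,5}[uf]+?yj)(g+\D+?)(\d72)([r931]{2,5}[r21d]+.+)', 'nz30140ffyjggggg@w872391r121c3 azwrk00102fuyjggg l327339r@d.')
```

Pattern: 3 to 5 of a character in [0-4], then one or more of one of [uf] (lazy), then the literal 'yj' (captured); then one or more of the literal 'g', then one or more of a non-digit (lazy) (captured); then a digit, then the literal '72' (captured); then 2 to 5 of one of [r931], then one or more of one of [r21d], then one or more of any character (captured).
With 4 capturing groups, `findall` returns a 4-tuple per match.

[('30140ffyj', 'ggggg@w', '872', '391r121c3 azwrk00102fuyjggg l327339r@d.')]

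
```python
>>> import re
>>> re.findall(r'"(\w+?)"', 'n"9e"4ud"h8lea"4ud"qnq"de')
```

['9e', 'h8lea', 'qnq']

Scanning left to right: at [1:5] match '"9e"', group 1 = '9e'; at [8:15] match '"h8lea"', group 1 = 'h8lea'; at [18:23] match '"qnq"', group 1 = 'qnq'.
One capturing group, so `findall` returns just the captured substring from each match — 3 in all.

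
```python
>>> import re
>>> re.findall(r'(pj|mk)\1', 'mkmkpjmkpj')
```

['mk']

The backreference `\1` re-matches whatever the first group consumed, character for character.
Matches: at [0:4] match 'mkmk', group 1 = 'mk'.
`findall` collects group 1 from the one match (1 total).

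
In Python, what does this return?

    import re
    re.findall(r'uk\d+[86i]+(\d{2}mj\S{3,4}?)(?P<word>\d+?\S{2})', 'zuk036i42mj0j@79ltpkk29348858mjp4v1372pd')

[('42mj0j@', '79l')]

This matches the literal 'uk', then one or more of a digit, then one or more of one of [86i]; then exactly 2 of a digit, then the literal 'mj', then 3 to 4 of a non-whitespace character (lazy) (captured); then one or more of a digit (lazy), then exactly 2 of a non-whitespace character (captured as 'word').
Matches: at [1:17] match 'uk036i42mj0j@79l', groups = ('42mj0j@', '79l').
With 2 capturing groups, `findall` returns a 2-tuple per match.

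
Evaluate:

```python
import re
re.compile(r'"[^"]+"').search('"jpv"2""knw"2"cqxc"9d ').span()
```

(0, 5)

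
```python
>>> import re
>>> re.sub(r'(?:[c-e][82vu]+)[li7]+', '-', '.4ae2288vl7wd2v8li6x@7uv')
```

Every occurrence is swapped for '-'.

'.4a-w-6x@7uv'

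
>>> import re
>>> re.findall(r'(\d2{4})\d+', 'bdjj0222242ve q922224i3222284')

`findall` collects group 1 from each match (3 total).

['02222', '92222', '32222']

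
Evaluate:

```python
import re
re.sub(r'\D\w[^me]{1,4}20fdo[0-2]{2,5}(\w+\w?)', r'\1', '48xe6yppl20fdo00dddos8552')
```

This matches a non-digit, then a word character, then 1 to 4 of any character except [me]; then the literal '20f', then the literal 'do', then 2 to 5 of a character in [0-2]; then one or more of a word character, then optionally a word character (captured).
The replacement refers to a captured group, so each match is rewritten using its own captured text.

'48xdddos8552'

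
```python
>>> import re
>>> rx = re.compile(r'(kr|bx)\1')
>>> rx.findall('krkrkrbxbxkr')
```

['kr', 'bx']

The backreference `\1` re-matches whatever the first group consumed, character for character.
With a single group, `findall` returns only what that group captured — 2 items.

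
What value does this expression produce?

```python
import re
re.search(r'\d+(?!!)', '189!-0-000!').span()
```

`(?!…)`/`(?<!…)` only lets a position through if the neighbouring text does NOT match; no characters are consumed.
`search` walks the string left to right and returns the first match it finds.
The match spans [0:2] → '18'.

(0, 2)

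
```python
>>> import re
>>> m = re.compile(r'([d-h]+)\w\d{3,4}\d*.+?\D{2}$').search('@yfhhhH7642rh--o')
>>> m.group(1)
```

The pattern matches one or more of a character in [d-h] (captured); then a word character, then 3 to 4 of a digit; then zero or more of a digit, then one or more of any character (lazy), then exactly 2 of a non-digit; then anchored at the end.
`search` walks the string left to right and returns the first match it finds.
The match spans [2:16] → 'fhhhH7642rh--o'.
Captured: group 1 = 'fhhh'.

'fhhh'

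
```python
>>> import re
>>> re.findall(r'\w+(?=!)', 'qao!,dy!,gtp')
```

Because the assertion is zero-width, the text it checks is not consumed and won't appear in the result.
Matches: at [0:3] → 'qao'; at [5:7] → 'dy'.
`findall` yields the raw match text (2 of them) because the pattern has no groups.

['qao', 'dy']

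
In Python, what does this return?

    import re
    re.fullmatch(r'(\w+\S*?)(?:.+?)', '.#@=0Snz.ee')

None

`re.fullmatch` is like wrapping the pattern in `^…$` (in single-line mode).
Here the string isn't matched end-to-end, so the call returns None.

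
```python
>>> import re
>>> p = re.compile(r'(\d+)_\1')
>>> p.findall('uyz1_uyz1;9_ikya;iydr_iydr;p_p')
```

[]

With a single group, `findall` returns only what that group captured — 0 items.
Nothing in the string satisfies the pattern, so the list is empty.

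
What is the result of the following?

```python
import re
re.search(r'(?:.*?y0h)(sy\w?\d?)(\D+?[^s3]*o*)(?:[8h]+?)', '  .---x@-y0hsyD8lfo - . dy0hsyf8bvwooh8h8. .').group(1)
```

'syD8'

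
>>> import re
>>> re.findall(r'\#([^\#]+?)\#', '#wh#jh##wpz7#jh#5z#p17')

One capturing group, so `findall` returns just the captured substring from each match — 3 in all.

['wh', 'wpz7', '5z']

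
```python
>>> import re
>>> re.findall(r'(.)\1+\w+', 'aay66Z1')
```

['a']

`\1` is not a pattern — it's the concrete string captured by group 1, re-applied verbatim.
Walking the string: at [0:7] match 'aay66Z1', group 1 = 'a'.
Because there's exactly one group, `findall` drops the full match and keeps group 1 from the one hit.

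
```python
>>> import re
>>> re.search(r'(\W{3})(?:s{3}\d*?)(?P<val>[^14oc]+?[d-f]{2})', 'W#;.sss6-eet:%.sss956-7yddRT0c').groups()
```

('#;.', '6-ee')

The match spans [1:11] → '#;.sss6-ee'.
Captured: group 1 = '#;.', group 2 = '6-ee'.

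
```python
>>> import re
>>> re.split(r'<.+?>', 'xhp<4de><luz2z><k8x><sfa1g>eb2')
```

Each match becomes a cut point; 5 segments remain.

['xhp', '', '', '', 'eb2']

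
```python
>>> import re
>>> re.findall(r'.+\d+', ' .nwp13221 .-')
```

Pattern: one or more of any character; then one or more of a digit.
Matches: at [0:10] → ' .nwp13221'.
Since nothing is captured, `findall` lists the 1 matched substring directly.

[' .nwp13221']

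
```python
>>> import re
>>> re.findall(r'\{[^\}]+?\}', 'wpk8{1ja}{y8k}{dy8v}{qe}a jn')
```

['{1ja}', '{y8k}', '{dy8v}', '{qe}']

`findall` yields the raw match text (4 of them) because the pattern has no groups.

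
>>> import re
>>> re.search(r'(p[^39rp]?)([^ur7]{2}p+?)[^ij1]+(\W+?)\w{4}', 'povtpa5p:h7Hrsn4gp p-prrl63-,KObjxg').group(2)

'vtp'

The match spans [0:33] → 'povtpa5p:h7Hrsn4gp p-prrl63-,KObj'.
Captured: group 1 = 'po', group 2 = 'vtp', group 3 = ','.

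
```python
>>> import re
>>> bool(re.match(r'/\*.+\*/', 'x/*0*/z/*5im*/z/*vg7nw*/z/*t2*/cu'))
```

False

`re.match` won't scan ahead — the pattern has to work from the very first character.
Here the pattern fails at index 0, so the call returns None, and `bool(None)` is False.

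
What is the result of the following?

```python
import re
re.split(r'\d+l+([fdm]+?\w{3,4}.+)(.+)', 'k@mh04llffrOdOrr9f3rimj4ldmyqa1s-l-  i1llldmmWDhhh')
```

['k@mh', 'ffrOdOrr9f3rimj4ldmyqa1s-l-  i1llldmmWDhh', 'h', '']

The group in the pattern means `split` returns the separators' captures alongside the pieces.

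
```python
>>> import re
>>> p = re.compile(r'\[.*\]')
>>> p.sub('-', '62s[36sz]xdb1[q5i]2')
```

Matches: at [3:18] → '[36sz]xdb1[q5i]'.
`sub` substitutes '-' at each match site.

'62s-2'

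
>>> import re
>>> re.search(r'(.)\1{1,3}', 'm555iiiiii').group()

'555'

`\1` has to match the exact text group 1 already captured.
The match spans [1:4] → '555'.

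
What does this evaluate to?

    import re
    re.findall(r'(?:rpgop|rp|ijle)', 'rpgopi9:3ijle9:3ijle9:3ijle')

['rpgop', 'ijle', 'ijle', 'ijle']

The regex engine tests alternatives in the order written; an earlier branch that matches wins even if a later one would match more.
Walking the string: at [0:5] → 'rpgop'; at [9:13] → 'ijle'; at [16:20] → 'ijle'; at [23:27] → 'ijle'.
`findall` yields the raw match text (4 of them) because the pattern has no groups.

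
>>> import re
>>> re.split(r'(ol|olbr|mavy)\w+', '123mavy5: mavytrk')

Matches to split on: at [3:8] → 'mavy5'; at [10:17] → 'mavytrk'.
The group in the pattern means `split` returns the separators' captures alongside the pieces.

['123', 'mavy', ': ', 'mavy', '']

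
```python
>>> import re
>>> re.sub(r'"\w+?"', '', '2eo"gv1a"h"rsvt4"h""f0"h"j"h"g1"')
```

'2eohh"hh'

Matches: at [3:9] → '"gv1a"'; at [10:17] → '"rsvt4"'; at [19:23] → '"f0"'; at [24:27] → '"j"'; at [28:32] → '"g1"'.
Every occurrence is swapped for ''.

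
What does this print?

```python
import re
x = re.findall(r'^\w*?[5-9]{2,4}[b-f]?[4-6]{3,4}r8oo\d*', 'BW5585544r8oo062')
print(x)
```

['BW5585544r8oo062']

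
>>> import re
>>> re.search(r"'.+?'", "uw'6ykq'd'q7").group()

"'6ykq'"

Because the quantifier is non-greedy, it stops expanding at the earliest point where the rest of the pattern can succeed.
`re.search` scans for the first position where the pattern succeeds.
The match spans [2:8] → "'6ykq'".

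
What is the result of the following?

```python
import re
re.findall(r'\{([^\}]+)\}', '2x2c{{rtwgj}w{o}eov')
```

['{rtwgj', 'o']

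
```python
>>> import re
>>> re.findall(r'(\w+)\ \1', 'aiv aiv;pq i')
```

['aiv']

After group 1 captures some text, `\1` only succeeds where that same text appears again.
One capturing group, so `findall` returns just the captured substring from the one match — 1 in all.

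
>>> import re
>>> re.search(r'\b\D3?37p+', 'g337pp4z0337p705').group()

The match spans [0:6] → 'g337pp'.

'g337pp'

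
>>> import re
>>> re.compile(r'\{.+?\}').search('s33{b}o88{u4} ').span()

(3, 6)

The match spans [3:6] → '{b}'.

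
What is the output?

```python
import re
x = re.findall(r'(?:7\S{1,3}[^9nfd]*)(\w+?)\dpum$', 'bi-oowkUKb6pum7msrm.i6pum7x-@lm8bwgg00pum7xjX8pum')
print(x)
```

The pattern matches the literal '7', then 1 to 3 of a non-whitespace character, then zero or more of any character except [9nfd] (non-capturing group); then one or more of a word character (lazy) (captured); then a digit, then the literal 'pum'; then anchored at the end.
Scanning left to right: at [14:49] match '7msrm.i6pum7x-@lm8bwgg00pum7xjX8pum', group 1 = 'X'.
One capturing group, so `findall` returns just the captured substring from the one match — 1 in all.

['X']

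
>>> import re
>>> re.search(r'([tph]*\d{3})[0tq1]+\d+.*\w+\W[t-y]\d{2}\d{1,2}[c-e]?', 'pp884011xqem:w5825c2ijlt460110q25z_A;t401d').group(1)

'pp884'

This matches zero or more of one of [tph], then exactly 3 of a digit (captured); then one or more of one of [0tq1], then one or more of a digit; then zero or more of any character, then one or more of a word character, then a non-word character; then a character in [t-y]; then exactly 2 of a digit, then 1 to 2 of a digit, then optionally a character in [c-e].
`search` walks the string left to right and returns the first match it finds.
The match spans [0:42] → 'pp884011xqem:w5825c2ijlt460110q25z_A;t401d'.
Captured: group 1 = 'pp884'.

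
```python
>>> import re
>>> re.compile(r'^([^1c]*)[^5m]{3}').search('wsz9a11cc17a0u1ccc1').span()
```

This matches anchored at the start of the string; then zero or more of any character except [1c] (captured); then exactly 3 of any character except [5m].
`re.search` tries every starting position until one works.
The match spans [0:8] → 'wsz9a11c'.
Captured: group 1 = 'wsz9a'.

(0, 8)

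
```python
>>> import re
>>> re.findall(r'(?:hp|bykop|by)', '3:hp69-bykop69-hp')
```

['hp', 'bykop', 'hp']

Alternation tries branches left to right and keeps the first one that lets the overall match succeed at that position.
Scanning left to right: at [2:4] → 'hp'; at [7:12] → 'bykop'; at [15:17] → 'hp'.
`findall` yields the raw match text (3 of them) because the pattern has no groups.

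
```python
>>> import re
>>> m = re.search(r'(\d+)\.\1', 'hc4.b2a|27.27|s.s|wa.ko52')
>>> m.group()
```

The backreference `\1` re-matches whatever the first group consumed, character for character.
`re.search` tries every starting position until one works.
The match spans [8:13] → '27.27'.
Captured: group 1 = '27'.

'27.27'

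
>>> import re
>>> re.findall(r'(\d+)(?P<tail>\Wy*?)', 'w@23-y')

[('23', '-')]

With the lazy modifier that quantifier settles for the fewest repetitions that let the rest of the pattern succeed (the atoms after it are unaffected and can still be greedy).
With 2 capturing groups, `findall` returns a 2-tuple per match.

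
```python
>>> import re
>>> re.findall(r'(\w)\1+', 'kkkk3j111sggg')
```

['k', '1', 'g']

`\1` is not a pattern — it's the concrete string captured by group 1, re-applied verbatim.
`findall` collects group 1 from each match (3 total).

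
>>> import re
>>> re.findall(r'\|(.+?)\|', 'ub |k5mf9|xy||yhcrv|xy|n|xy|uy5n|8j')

With a single group, `findall` returns only what that group captured — 4 items.

['k5mf9', '|yhcrv', 'n', 'uy5n']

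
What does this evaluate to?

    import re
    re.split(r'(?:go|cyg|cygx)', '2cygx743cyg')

Alternation isn't longest-match — the leftmost alternative that fits at this position is chosen.
Each match becomes a cut point; 3 segments remain.

['2', 'x743', '']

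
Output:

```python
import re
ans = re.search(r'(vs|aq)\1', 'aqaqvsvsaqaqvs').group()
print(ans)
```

The backreference `\1` re-matches whatever the first group consumed, character for character.
`search` walks the string left to right and returns the first match it finds.
The match spans [0:4] → 'aqaq'.
Captured: group 1 = 'aq'.

aqaq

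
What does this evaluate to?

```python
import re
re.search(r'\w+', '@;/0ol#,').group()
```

'0ol'

This matches one or more of a word character.
`re.search` scans for the first position where the pattern succeeds.
The match spans [3:6] → '0ol'.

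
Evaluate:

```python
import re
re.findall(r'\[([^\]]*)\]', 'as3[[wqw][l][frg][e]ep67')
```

['[wqw', 'l', 'frg', 'e']

Walking the string: at [3:9] match '[[wqw]', group 1 = '[wqw'; at [9:12] match '[l]', group 1 = 'l'; at [12:17] match '[frg]', group 1 = 'frg'; at [17:20] match '[e]', group 1 = 'e'.
With a single group, `findall` returns only what that group captured — 4 items.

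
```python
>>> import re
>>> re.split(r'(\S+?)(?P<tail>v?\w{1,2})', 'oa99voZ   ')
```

A non-greedy quantifier consumes as few characters as it can — just enough that the remainder of the pattern still matches from where it stops; whatever follows it matches normally.
The group in the pattern means `split` returns the separators' captures alongside the pieces.

['', 'o', 'a9', '', '9', 'voZ', '   ']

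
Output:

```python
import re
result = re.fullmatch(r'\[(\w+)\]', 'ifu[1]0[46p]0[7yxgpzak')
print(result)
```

None

`fullmatch` succeeds only if the pattern covers the string from start to end.
Here there's no way to consume every character, so the call returns None.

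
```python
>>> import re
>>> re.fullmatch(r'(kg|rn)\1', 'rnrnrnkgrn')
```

None

`\1` has to match the exact text group 1 already captured.
`re.fullmatch` is like wrapping the pattern in `^…$` (in single-line mode).
Here the pattern can't cover the whole string, so the call returns None.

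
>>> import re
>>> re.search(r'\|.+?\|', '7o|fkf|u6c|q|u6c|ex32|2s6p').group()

'|fkf|'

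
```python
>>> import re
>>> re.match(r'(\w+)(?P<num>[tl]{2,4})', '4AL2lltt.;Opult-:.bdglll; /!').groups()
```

('4AL2ll', 'tt')

Pattern: one or more of a word character (captured); then 2 to 4 of one of [tl] (captured as 'num').
`re.match` won't scan ahead — the pattern has to work from the very first character.
The match spans [0:8] → '4AL2lltt'.
Captured: group 1 = '4AL2ll', group 2 = 'tt'.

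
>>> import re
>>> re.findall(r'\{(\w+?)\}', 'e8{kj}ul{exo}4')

Matches: at [2:6] match '{kj}', group 1 = 'kj'; at [8:13] match '{exo}', group 1 = 'exo'.
`findall` collects group 1 from each match (2 total).

['kj', 'exo']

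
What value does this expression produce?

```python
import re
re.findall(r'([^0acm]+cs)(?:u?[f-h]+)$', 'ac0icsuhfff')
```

['ics']

Pattern: one or more of any character except [0acm], then the literal 'cs' (captured); then optionally the literal 'u', then one or more of a character in [f-h] (non-capturing group); then anchored at the end.
With a single group, `findall` returns only what that group captured — 1 item.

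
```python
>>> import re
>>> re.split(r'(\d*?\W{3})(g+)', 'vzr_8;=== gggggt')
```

The pattern matches zero or more of a digit (lazy), then exactly 3 of a non-word character (captured); then one or more of a literal 'g' (captured).
Matches to split on: at [7:15] → '== ggggg'.
`re.split` interleaves the captured-group text with the surrounding fragments.

['vzr_8;=', '== ', 'ggggg', 't']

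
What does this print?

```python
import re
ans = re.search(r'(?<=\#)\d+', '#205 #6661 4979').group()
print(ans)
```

Because the assertion is zero-width, the text it checks is not consumed and won't appear in the result.
`re.search` tries every starting position until one works.
The match spans [1:4] → '205'.

205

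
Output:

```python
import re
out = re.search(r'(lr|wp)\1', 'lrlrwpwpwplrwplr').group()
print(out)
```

lrlr

After group 1 captures some text, `\1` only succeeds where that same text appears again.
The match spans [0:4] → 'lrlr'.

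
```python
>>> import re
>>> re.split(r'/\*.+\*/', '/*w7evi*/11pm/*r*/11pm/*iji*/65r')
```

['', '65r']

The string is cut at each match, leaving 2 pieces.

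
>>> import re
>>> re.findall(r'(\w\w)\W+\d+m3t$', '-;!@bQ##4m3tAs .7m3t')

['As']

This matches a word character, then a word character (captured); then one or more of a non-word character, then one or more of a digit, then the literal 'm3t'; then anchored at the end.
Walking the string: at [12:20] match 'As .7m3t', group 1 = 'As'.
`findall` collects group 1 from the one match (1 total).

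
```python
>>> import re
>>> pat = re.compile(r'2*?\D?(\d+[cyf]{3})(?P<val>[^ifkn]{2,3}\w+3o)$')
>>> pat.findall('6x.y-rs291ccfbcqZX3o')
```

[('291ccf', 'bcqZX3o')]

The pattern matches zero or more of a literal '2' (lazy), then optionally a non-digit; then one or more of a digit, then exactly 3 of one of [cyf] (captured); then 2 to 3 of any character except [ifkn], then one or more of a word character, then the literal '3o' (captured as 'val'); then anchored at the end.
Matches: at [6:20] match 's291ccfbcqZX3o', groups = ('291ccf', 'bcqZX3o').
With 2 capturing groups, `findall` returns a 2-tuple per match.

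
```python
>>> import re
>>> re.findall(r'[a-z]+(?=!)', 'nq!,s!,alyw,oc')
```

The lookaround is zero-width — it requires the adjacent text to match without consuming it, so the asserted text isn't part of the match.
No capturing groups, so `findall` returns the 2 full match strings.

['nq', 's']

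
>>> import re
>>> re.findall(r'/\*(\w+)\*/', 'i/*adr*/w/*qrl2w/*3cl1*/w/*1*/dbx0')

['adr', '3cl1', '1']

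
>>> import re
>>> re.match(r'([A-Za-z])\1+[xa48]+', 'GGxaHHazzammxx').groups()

`\1` has to match the exact text group 1 already captured.
`re.match` won't scan ahead — the pattern has to work from the very first character.
The match spans [0:4] → 'GGxa'.
Captured: group 1 = 'G'.

('G',)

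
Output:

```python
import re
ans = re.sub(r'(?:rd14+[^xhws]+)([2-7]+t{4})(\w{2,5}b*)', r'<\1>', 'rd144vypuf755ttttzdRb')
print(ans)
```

The pattern matches the literal 'rd1', then one or more of a literal '4', then one or more of any character except [xhws] (non-capturing group); then one or more of a character in [2-7], then exactly 4 of the literal 't' (captured); then 2 to 5 of a word character, then zero or more of the literal 'b' (captured).
Matches: at [0:21] → 'rd144vypuf755ttttzdRb'.
`\1` in the replacement pulls in group 1's text for each match.

<5tttt>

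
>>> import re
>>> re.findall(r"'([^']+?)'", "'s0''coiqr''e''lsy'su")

['s0', 'coiqr', 'e', 'lsy']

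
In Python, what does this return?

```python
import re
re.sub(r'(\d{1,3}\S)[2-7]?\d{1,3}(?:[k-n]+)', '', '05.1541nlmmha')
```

The pattern matches 1 to 3 of a digit, then a non-whitespace character (captured); then optionally a character in [2-7], then 1 to 3 of a digit; then one or more of a character in [k-n] (non-capturing group).
Matches: at [3:11] → '1541nlmm'.
`sub` substitutes '' at each match site.

'05.ha'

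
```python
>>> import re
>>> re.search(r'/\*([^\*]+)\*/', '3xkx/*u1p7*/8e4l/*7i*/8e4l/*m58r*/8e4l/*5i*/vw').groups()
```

('u1p7',)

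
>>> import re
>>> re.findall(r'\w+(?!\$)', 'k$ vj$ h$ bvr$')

['v', 'bv']

A negative assertion filters positions out without eating any characters.
Scanning left to right: at [3:4] → 'v'; at [10:12] → 'bv'.
No capturing groups, so `findall` returns the 2 full match strings.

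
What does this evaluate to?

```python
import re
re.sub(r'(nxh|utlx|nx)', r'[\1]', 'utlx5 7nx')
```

Matches: at [0:4] → 'utlx'; at [7:9] → 'nx'.
The replacement refers to a captured group, so each match is rewritten using its own captured text.

'[utlx]5 7[nx]'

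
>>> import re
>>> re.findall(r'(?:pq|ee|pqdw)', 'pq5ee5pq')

With no groups in the pattern, `findall` gives back each whole match — 3 here.

['pq', 'ee', 'pq']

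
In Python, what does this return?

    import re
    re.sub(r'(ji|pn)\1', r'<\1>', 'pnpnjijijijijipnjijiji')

'<pn><ji><ji>jipn<ji>ji'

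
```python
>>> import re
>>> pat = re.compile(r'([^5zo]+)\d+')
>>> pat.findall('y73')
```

['y7']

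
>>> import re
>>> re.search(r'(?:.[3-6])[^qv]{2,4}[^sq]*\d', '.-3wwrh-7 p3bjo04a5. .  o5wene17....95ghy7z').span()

(1, 42)

This matches any character, then a character in [3-6] (non-capturing group); then 2 to 4 of any character except [qv], then zero or more of any character except [sq], then a digit.
`re.search` scans for the first position where the pattern succeeds.
The match spans [1:42] → '-3wwrh-7 p3bjo04a5. .  o5wene17....95ghy7'.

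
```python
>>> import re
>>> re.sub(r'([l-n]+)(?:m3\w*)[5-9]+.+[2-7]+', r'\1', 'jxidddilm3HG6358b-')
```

The pattern matches one or more of a character in [l-n] (captured); then the literal 'm3', then zero or more of a word character (non-capturing group); then one or more of a character in [5-9]; then one or more of any character; then one or more of a character in [2-7].
Matches: at [7:15] → 'lm3HG635'.
Each match is replaced using the text its own group 1 captured.

'jxidddil8b-'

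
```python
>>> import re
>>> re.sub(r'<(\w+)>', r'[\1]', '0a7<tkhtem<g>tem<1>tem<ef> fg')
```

'0a7<tkhtem[g]tem[1]tem[ef] fg'

Matches: at [10:13] → '<g>'; at [16:19] → '<1>'; at [22:26] → '<ef>'.
`\1` in the replacement pulls in group 1's text for each match.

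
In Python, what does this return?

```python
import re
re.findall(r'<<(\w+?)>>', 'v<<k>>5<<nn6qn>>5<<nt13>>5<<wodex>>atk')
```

Walking the string: at [1:6] match '<<k>>', group 1 = 'k'; at [7:16] match '<<nn6qn>>', group 1 = 'nn6qn'; at [17:25] match '<<nt13>>', group 1 = 'nt13'; at [26:35] match '<<wodex>>', group 1 = 'wodex'.
Because there's exactly one group, `findall` drops the full match and keeps group 1 from each hit.

['k', 'nn6qn', 'nt13', 'wodex']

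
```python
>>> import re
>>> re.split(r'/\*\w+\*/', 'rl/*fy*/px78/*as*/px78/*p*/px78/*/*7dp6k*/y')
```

['rl', 'px78', 'px78', 'px78/*', 'y']

The string is cut at each match, leaving 5 pieces.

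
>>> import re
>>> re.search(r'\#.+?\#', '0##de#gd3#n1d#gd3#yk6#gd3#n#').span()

(1, 6)

Lazy quantifiers expand one character at a time until the remainder of the pattern can match.
`re.search` tries every starting position until one works.
The match spans [1:6] → '##de#'.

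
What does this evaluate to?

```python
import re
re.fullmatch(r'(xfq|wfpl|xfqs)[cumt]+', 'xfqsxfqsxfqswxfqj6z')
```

`re.fullmatch` is like wrapping the pattern in `^…$` (in single-line mode).
Here the pattern can't cover the whole string, so the call returns None.

None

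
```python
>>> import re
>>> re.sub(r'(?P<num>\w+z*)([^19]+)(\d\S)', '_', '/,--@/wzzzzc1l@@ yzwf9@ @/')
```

'/,--@/_ @/'

The pattern matches one or more of a word character, then zero or more of the literal 'z' (captured as 'num'); then one or more of any character except [19] (captured); then a digit, then a non-whitespace character (captured).
Matches: at [6:23] → 'wzzzzc1l@@ yzwf9@'.
Every occurrence is swapped for '_'.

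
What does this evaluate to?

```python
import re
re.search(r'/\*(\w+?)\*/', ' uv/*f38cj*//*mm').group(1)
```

'f38cj'

`search` walks the string left to right and returns the first match it finds.
The match spans [3:12] → '/*f38cj*/'.
Captured: group 1 = 'f38cj'.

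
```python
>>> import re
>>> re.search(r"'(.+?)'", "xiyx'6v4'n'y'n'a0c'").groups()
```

The match spans [4:9] → "'6v4'".
Captured: group 1 = '6v4'.

('6v4',)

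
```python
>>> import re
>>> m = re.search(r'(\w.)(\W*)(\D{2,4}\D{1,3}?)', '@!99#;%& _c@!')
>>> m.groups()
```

This matches a word character, then any character (captured); then zero or more of a non-word character (captured); then 2 to 4 of a non-digit, then 1 to 3 of a non-digit (lazy) (captured).
`search` walks the string left to right and returns the first match it finds.
The match spans [2:13] → '99#;%& _c@!'.
Captured: group 1 = '99', group 2 = '#;%& ', group 3 = '_c@!'.

('99', '#;%& ', '_c@!')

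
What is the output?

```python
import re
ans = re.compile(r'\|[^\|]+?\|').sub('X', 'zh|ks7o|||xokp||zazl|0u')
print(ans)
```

Matches: at [2:8] → '|ks7o|'; at [9:15] → '|xokp|'; at [15:21] → '|zazl|'.
Each match is replaced by 'X'.

zhX|XX0u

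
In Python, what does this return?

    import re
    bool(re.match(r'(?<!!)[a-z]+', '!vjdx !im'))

The negative lookahead/lookbehind blocks any match where the forbidden context is present.
With `match`, the pattern is implicitly anchored at the beginning.
Here the string doesn't start with a match, so the call returns None, and `bool(None)` is False.

False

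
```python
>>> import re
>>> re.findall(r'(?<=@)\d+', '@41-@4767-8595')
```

['41', '4767']

Because the assertion is zero-width, the text it checks is not consumed and won't appear in the result.
Matches: at [1:3] → '41'; at [5:9] → '4767'.
`findall` yields the raw match text (2 of them) because the pattern has no groups.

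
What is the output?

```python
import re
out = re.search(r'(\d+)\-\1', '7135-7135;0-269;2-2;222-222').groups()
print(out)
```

('7135',)

`\1` has to match the exact text group 1 already captured.
`re.search` scans for the first position where the pattern succeeds.
The match spans [0:9] → '7135-7135'.
Captured: group 1 = '7135'.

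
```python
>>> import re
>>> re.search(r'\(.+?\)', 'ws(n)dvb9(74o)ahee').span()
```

(2, 5)

The match spans [2:5] → '(n)'.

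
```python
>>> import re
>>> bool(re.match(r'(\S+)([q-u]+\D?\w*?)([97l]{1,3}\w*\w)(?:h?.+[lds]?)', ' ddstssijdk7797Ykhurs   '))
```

False

Pattern: one or more of a non-whitespace character (captured); then one or more of a character in [q-u], then optionally a non-digit, then zero or more of a word character (lazy) (captured); then 1 to 3 of one of [97l], then zero or more of a word character, then a word character (captured); then optionally a literal 'h', then one or more of any character, then optionally one of [lds] (non-capturing group).
`re.match` won't scan ahead — the pattern has to work from the very first character.
Here position 0 doesn't satisfy it, so the call returns None, and `bool(None)` is False.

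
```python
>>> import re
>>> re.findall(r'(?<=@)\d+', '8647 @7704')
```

['7704']

Because the assertion is zero-width, the text it checks is not consumed and won't appear in the result.
Scanning left to right: at [6:10] → '7704'.
With no groups in the pattern, `findall` gives back each whole match — 1 here.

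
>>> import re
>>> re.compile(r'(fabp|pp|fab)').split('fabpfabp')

The regex engine tests alternatives in the order written; an earlier branch that matches wins even if a later one would match more.
`re.split` interleaves the captured-group text with the surrounding fragments.

['', 'fabp', '', 'fabp', '']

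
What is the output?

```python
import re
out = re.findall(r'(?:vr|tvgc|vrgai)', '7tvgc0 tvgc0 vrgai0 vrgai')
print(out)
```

['tvgc', 'tvgc', 'vr', 'vr']

The regex engine tests alternatives in the order written; an earlier branch that matches wins even if a later one would match more.
Matches: at [1:5] → 'tvgc'; at [7:11] → 'tvgc'; at [13:15] → 'vr'; at [20:22] → 'vr'.
No capturing groups, so `findall` returns the 4 full match strings.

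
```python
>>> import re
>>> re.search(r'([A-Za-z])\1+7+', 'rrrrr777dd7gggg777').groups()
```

The match spans [0:8] → 'rrrrr777'.
Captured: group 1 = 'r'.

('r',)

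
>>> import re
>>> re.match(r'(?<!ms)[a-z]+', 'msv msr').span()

The negative lookahead/lookbehind blocks any match where the forbidden context is present.
`match` is anchored at position 0; if the pattern doesn't fit there, it returns None.
The match spans [0:3] → 'msv'.

(0, 3)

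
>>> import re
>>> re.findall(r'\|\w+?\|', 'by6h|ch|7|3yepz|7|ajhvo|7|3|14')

Scanning left to right: at [4:8] → '|ch|'; at [9:16] → '|3yepz|'; at [17:24] → '|ajhvo|'; at [25:28] → '|3|'.
With no groups in the pattern, `findall` gives back each whole match — 4 here.

['|ch|', '|3yepz|', '|ajhvo|', '|3|']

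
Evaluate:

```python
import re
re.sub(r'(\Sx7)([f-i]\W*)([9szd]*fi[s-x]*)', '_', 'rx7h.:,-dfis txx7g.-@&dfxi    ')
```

'_ txx7g.-@&dfxi    '

This matches a non-whitespace character, then the literal 'x7' (captured); then a character in [f-i], then zero or more of a non-word character (captured); then zero or more of one of [9szd], then the literal 'fi', then zero or more of a character in [s-x] (captured).
Matches: at [0:12] → 'rx7h.:,-dfis'.
Each match is replaced by '_'.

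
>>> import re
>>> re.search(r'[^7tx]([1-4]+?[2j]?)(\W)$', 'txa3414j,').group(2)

','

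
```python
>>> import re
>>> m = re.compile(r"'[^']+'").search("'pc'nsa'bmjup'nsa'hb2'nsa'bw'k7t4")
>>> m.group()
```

"'pc'"

`re.search` scans for the first position where the pattern succeeds.
The match spans [0:4] → "'pc'".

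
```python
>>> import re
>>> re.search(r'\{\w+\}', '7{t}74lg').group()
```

'{t}'

`re.search` tries every starting position until one works.
The match spans [1:4] → '{t}'.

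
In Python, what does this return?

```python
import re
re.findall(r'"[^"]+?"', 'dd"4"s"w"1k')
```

['"4"', '"w"']

With no groups in the pattern, `findall` gives back each whole match — 2 here.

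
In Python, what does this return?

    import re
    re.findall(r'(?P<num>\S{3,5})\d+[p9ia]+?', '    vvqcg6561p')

['vvqcg']

Pattern: 3 to 5 of a non-whitespace character (captured as 'num'); then one or more of a digit, then one or more of one of [p9ia] (lazy).
Walking the string: at [4:14] match 'vvqcg6561p', group 1 = 'vvqcg'.
With a single group, `findall` returns only what that group captured — 1 item.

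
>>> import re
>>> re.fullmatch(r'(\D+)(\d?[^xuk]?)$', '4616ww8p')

None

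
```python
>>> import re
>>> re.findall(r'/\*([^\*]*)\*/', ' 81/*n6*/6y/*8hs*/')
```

['n6', '8hs']

Scanning left to right: at [3:9] match '/*n6*/', group 1 = 'n6'; at [11:18] match '/*8hs*/', group 1 = '8hs'.
Because there's exactly one group, `findall` drops the full match and keeps group 1 from each hit.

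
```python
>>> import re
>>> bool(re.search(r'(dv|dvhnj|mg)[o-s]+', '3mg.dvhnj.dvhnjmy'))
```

False

Here the pattern never matches, so the call returns None, and `bool(None)` is False.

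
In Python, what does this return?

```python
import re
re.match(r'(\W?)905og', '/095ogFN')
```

None

With `match`, the pattern is implicitly anchored at the beginning.
Here position 0 doesn't satisfy it, so the call returns None.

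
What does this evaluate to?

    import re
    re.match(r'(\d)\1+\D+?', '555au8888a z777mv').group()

'555a'

`re.match` only tries the pattern at the start of the string.
The match spans [0:4] → '555a'.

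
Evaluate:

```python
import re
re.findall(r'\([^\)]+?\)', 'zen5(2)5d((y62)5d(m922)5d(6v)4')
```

['(2)', '((y62)', '(m922)', '(6v)']

No capturing groups, so `findall` returns the 4 full match strings.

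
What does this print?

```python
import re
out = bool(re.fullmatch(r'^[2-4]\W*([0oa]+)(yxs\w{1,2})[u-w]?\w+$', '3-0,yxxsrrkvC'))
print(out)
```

False

`re.fullmatch` is like wrapping the pattern in `^…$` (in single-line mode).
Here the string isn't matched end-to-end, so the call returns None, and `bool(None)` is False.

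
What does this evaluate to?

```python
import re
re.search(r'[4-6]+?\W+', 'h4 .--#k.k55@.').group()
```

'4 .--#'

The match spans [1:7] → '4 .--#'.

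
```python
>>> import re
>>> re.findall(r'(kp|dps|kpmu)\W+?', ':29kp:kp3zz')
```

['kp']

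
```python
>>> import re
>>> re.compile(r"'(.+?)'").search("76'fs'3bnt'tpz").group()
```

"'fs'"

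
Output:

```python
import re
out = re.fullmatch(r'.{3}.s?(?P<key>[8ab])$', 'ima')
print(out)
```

This matches exactly 3 of any character, then any character, then optionally a literal 's'; then one of [8ab] (captured as 'key'); then anchored at the end.
For `fullmatch`, every character of the input must be accounted for by the pattern.
Here there's no way to consume every character, so the call returns None.

None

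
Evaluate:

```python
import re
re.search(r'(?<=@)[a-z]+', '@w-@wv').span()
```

(1, 2)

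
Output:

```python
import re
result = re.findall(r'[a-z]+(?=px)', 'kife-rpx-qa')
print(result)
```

Because the assertion is zero-width, the text it checks is not consumed and won't appear in the result.
Walking the string: at [5:6] → 'r'.
Since nothing is captured, `findall` lists the 1 matched substring directly.

['r']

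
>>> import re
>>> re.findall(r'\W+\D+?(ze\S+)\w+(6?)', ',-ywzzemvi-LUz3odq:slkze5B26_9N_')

The pattern matches one or more of a non-word character; then one or more of a non-digit (lazy); then the literal 'ze', then one or more of a non-whitespace character (captured); then one or more of a word character; then optionally a literal '6' (captured).
Scanning left to right: at [0:32] match ',-ywzzemvi-LUz3odq:slkze5B26_9N_', groups = ('zemvi-LUz3odq:slkze5B26_9N', '').
With 2 capturing groups, `findall` returns a 2-tuple per match.

[('zemvi-LUz3odq:slkze5B26_9N', '')]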